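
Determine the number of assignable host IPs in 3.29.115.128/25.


Host bits = 32 - 25 = 7
Total addresses = 2^7 = 128
Usable = total - 2 (network and broadcast)
Usable hosts: 126


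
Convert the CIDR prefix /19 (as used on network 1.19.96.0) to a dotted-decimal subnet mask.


/19 means 19 network bits, 13 host bits
Binary: 11111111111111111110000000000000
Mask: 255.255.224.0


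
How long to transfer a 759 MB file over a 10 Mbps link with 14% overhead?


Effective throughput = 10 * (1 - 14/100) = 8.6 Mbps
File size in Mb = 759 * 8 = 6072 Mb
Time = 6072 / 8.6
Time = 706.0465 seconds


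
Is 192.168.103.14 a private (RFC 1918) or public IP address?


RFC 1918 private ranges:
  10.0.0.0/8 (10.0.0.0 - 10.255.255.255)
  172.16.0.0/12 (172.16.0.0 - 172.31.255.255)
  192.168.0.0/16 (192.168.0.0 - 192.168.255.255)
Private (in 192.168.0.0/16)


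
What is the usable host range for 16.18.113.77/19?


Network: 16.18.96.0
Broadcast: 16.18.127.255
First usable = network + 1
Last usable = broadcast - 1
Range: 16.18.96.1 to 16.18.127.254


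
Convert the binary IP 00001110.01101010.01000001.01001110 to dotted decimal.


00001110 = 14
01101010 = 106
01000001 = 65
01001110 = 78
IP: 14.106.65.78


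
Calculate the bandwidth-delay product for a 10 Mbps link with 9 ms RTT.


BDP = bandwidth * RTT
= 10 Mbps * 9 ms
= 10 * 1e6 * 9 / 1000 bits
= 90000 bits
= 11250 bytes
= 10.9863 KB
BDP = 90000 bits (11250 bytes)


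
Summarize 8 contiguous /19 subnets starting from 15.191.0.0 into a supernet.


Original prefix: /19
Number of subnets: 8 = 2^3
New prefix = 19 - 3 = 16
Supernet: 15.191.0.0/16


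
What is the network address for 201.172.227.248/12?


IP:   11001001.10101100.11100011.11111000
Mask: 11111111.11110000.00000000.00000000
AND operation:
Net:  11001001.10100000.00000000.00000000
Network: 201.160.0.0/12


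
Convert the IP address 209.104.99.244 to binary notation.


209 = 11010001
104 = 01101000
99 = 01100011
244 = 11110100
Binary: 11010001.01101000.01100011.11110100


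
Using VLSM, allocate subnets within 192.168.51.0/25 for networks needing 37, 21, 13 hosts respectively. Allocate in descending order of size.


37 hosts -> /26 (62 usable): 192.168.51.0/26
21 hosts -> /27 (30 usable): 192.168.51.64/27
13 hosts -> /28 (14 usable): 192.168.51.96/28
Allocation: 192.168.51.0/26 (37 hosts, 62 usable); 192.168.51.64/27 (21 hosts, 30 usable); 192.168.51.96/28 (13 hosts, 14 usable)


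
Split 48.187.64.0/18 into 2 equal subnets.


New prefix = 18 + 1 = 19
Each subnet has 8192 addresses
  48.187.64.0/19
  48.187.96.0/19
Subnets: 48.187.64.0/19, 48.187.96.0/19


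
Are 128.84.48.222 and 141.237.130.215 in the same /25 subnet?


Mask: 255.255.255.128
128.84.48.222 AND mask = 128.84.48.128
141.237.130.215 AND mask = 141.237.130.128
No, different subnets (128.84.48.128 vs 141.237.130.128)


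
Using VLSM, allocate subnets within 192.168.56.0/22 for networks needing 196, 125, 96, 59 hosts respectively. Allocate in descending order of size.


196 hosts -> /24 (254 usable): 192.168.56.0/24
125 hosts -> /25 (126 usable): 192.168.57.0/25
96 hosts -> /25 (126 usable): 192.168.57.128/25
59 hosts -> /26 (62 usable): 192.168.58.0/26
Allocation: 192.168.56.0/24 (196 hosts, 254 usable); 192.168.57.0/25 (125 hosts, 126 usable); 192.168.57.128/25 (96 hosts, 126 usable); 192.168.58.0/26 (59 hosts, 62 usable)


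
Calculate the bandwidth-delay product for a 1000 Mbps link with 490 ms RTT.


BDP = bandwidth * RTT
= 1000 Mbps * 490 ms
= 1000 * 1e6 * 490 / 1000 bits
= 490000000 bits
= 61250000 bytes
= 59814.4531 KB
BDP = 490000000 bits (61250000 bytes)


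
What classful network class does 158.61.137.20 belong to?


First octet: 158
Binary: 10011110
10xxxxxx -> Class B (128-191)
Class B, default mask 255.255.0.0 (/16)


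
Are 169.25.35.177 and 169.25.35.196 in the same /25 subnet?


Mask: 255.255.255.128
169.25.35.177 AND mask = 169.25.35.128
169.25.35.196 AND mask = 169.25.35.128
Yes, same subnet (169.25.35.128)


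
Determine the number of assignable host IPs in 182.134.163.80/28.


Host bits = 32 - 28 = 4
Total addresses = 2^4 = 16
Usable = total - 2 (network and broadcast)
Usable hosts: 14


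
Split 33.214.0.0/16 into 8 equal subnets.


New prefix = 16 + 3 = 19
Each subnet has 8192 addresses
  33.214.0.0/19
  33.214.32.0/19
  33.214.64.0/19
  33.214.96.0/19
  33.214.128.0/19
  33.214.160.0/19
  33.214.192.0/19
  33.214.224.0/19
Subnets: 33.214.0.0/19, 33.214.32.0/19, 33.214.64.0/19, 33.214.96.0/19, 33.214.128.0/19, 33.214.160.0/19, 33.214.192.0/19, 33.214.224.0/19


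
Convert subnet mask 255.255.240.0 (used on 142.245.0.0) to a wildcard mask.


Subnet mask: 255.255.240.0
Wildcard = 255.255.255.255 - subnet mask
255 - 255 = 0
255 - 255 = 0
255 - 240 = 15
255 - 0 = 255
Wildcard: 0.0.15.255


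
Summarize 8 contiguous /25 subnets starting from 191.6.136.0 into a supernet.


Original prefix: /25
Number of subnets: 8 = 2^3
New prefix = 25 - 3 = 22
Supernet: 191.6.136.0/22


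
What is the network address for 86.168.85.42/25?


IP:   01010110.10101000.01010101.00101010
Mask: 11111111.11111111.11111111.10000000
AND operation:
Net:  01010110.10101000.01010101.00000000
Network: 86.168.85.0/25


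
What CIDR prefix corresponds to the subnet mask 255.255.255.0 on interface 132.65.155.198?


Binary: 11111111.11111111.11111111.00000000
Count leading 1s
Prefix: /24


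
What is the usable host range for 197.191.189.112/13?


Network: 197.184.0.0
Broadcast: 197.191.255.255
First usable = network + 1
Last usable = broadcast - 1
Range: 197.184.0.1 to 197.191.255.254


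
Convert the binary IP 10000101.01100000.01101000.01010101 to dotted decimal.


10000101 = 133
01100000 = 96
01101000 = 104
01010101 = 85
IP: 133.96.104.85


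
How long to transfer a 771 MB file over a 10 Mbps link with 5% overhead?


Effective throughput = 10 * (1 - 5/100) = 9.5 Mbps
File size in Mb = 771 * 8 = 6168 Mb
Time = 6168 / 9.5
Time = 649.2632 seconds


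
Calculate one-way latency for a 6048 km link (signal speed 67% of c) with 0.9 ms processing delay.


Speed = 0.67 * 3e5 km/s = 201000 km/s
Propagation delay = 6048 / 201000 = 0.0301 s = 30.0896 ms
Processing delay = 0.9 ms
Total one-way latency = 30.9896 ms


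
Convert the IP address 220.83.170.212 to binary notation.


220 = 11011100
83 = 01010011
170 = 10101010
212 = 11010100
Binary: 11011100.01010011.10101010.11010100


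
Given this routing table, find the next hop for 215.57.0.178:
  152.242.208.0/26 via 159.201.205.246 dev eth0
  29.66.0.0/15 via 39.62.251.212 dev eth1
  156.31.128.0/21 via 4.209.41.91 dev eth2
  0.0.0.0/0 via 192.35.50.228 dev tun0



Longest prefix match for 215.57.0.178:
  /26 152.242.208.0: no
  /15 29.66.0.0: no
  /21 156.31.128.0: no
  /0 0.0.0.0: MATCH
Selected: next-hop 192.35.50.228 via tun0 (matched /0)


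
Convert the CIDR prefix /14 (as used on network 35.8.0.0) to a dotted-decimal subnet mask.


/14 means 14 network bits, 18 host bits
Binary: 11111111111111000000000000000000
Mask: 255.252.0.0


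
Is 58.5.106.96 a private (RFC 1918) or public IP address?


RFC 1918 private ranges:
  10.0.0.0/8 (10.0.0.0 - 10.255.255.255)
  172.16.0.0/12 (172.16.0.0 - 172.31.255.255)
  192.168.0.0/16 (192.168.0.0 - 192.168.255.255)
Public (not in any RFC 1918 range)


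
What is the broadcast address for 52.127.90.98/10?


Network: 52.64.0.0/10
Host bits = 22
Set all host bits to 1:
Broadcast: 52.127.255.255


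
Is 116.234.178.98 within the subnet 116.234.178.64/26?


Subnet network: 116.234.178.64
Test IP AND mask: 116.234.178.64
Yes, 116.234.178.98 is in 116.234.178.64/26


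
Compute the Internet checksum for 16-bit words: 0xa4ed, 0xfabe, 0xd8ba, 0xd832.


Sum all words (with carry folding):
+ 0xa4ed = 0xa4ed
+ 0xfabe = 0x9fac
+ 0xd8ba = 0x7867
+ 0xd832 = 0x509a
One's complement: ~0x509a
Checksum = 0xaf65


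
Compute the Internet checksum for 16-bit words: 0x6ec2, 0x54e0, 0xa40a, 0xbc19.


Sum all words (with carry folding):
+ 0x6ec2 = 0x6ec2
+ 0x54e0 = 0xc3a2
+ 0xa40a = 0x67ad
+ 0xbc19 = 0x23c7
One's complement: ~0x23c7
Checksum = 0xdc38


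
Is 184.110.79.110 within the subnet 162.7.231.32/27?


Subnet network: 162.7.231.32
Test IP AND mask: 184.110.79.96
No, 184.110.79.110 is not in 162.7.231.32/27


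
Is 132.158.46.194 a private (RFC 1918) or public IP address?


RFC 1918 private ranges:
  10.0.0.0/8 (10.0.0.0 - 10.255.255.255)
  172.16.0.0/12 (172.16.0.0 - 172.31.255.255)
  192.168.0.0/16 (192.168.0.0 - 192.168.255.255)
Public (not in any RFC 1918 range)


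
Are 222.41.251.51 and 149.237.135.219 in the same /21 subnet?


Mask: 255.255.248.0
222.41.251.51 AND mask = 222.41.248.0
149.237.135.219 AND mask = 149.237.128.0
No, different subnets (222.41.248.0 vs 149.237.128.0)


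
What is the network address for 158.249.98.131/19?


IP:   10011110.11111001.01100010.10000011
Mask: 11111111.11111111.11100000.00000000
AND operation:
Net:  10011110.11111001.01100000.00000000
Network: 158.249.96.0/19


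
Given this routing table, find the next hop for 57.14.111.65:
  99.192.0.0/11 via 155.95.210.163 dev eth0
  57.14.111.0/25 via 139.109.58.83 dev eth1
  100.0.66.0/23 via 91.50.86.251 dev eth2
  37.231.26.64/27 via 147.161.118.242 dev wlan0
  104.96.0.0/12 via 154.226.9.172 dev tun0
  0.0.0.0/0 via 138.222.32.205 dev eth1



Longest prefix match for 57.14.111.65:
  /11 99.192.0.0: no
  /25 57.14.111.0: MATCH
  /23 100.0.66.0: no
  /27 37.231.26.64: no
  /12 104.96.0.0: no
  /0 0.0.0.0: MATCH
Selected: next-hop 139.109.58.83 via eth1 (matched /25)


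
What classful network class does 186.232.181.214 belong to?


First octet: 186
Binary: 10111010
10xxxxxx -> Class B (128-191)
Class B, default mask 255.255.0.0 (/16)


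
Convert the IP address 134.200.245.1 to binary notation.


134 = 10000110
200 = 11001000
245 = 11110101
1 = 00000001
Binary: 10000110.11001000.11110101.00000001


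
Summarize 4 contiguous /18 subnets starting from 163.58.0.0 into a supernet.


Original prefix: /18
Number of subnets: 4 = 2^2
New prefix = 18 - 2 = 16
Supernet: 163.58.0.0/16


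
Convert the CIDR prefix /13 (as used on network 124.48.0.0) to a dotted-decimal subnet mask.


/13 means 13 network bits, 19 host bits
Binary: 11111111111110000000000000000000
Mask: 255.248.0.0


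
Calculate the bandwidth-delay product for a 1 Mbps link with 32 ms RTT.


BDP = bandwidth * RTT
= 1 Mbps * 32 ms
= 1 * 1e6 * 32 / 1000 bits
= 32000 bits
= 4000 bytes
= 3.9062 KB
BDP = 32000 bits (4000 bytes)


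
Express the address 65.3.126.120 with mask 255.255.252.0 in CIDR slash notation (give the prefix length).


Binary: 11111111.11111111.11111100.00000000
Count leading 1s
Prefix: /22


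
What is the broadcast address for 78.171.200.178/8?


Network: 78.0.0.0/8
Host bits = 24
Set all host bits to 1:
Broadcast: 78.255.255.255


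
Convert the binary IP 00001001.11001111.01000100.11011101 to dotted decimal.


00001001 = 9
11001111 = 207
01000100 = 68
11011101 = 221
IP: 9.207.68.221


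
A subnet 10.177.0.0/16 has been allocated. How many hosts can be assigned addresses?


Host bits = 32 - 16 = 16
Total addresses = 2^16 = 65536
Usable = total - 2 (network and broadcast)
Usable hosts: 65534


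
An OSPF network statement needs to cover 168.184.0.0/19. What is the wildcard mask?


Subnet mask: 255.255.224.0
Wildcard = 255.255.255.255 - subnet mask
255 - 255 = 0
255 - 255 = 0
255 - 224 = 31
255 - 0 = 255
Wildcard: 0.0.31.255


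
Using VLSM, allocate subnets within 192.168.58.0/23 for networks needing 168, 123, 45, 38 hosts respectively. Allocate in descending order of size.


168 hosts -> /24 (254 usable): 192.168.58.0/24
123 hosts -> /25 (126 usable): 192.168.59.0/25
45 hosts -> /26 (62 usable): 192.168.59.128/26
38 hosts -> /26 (62 usable): 192.168.59.192/26
Allocation: 192.168.58.0/24 (168 hosts, 254 usable); 192.168.59.0/25 (123 hosts, 126 usable); 192.168.59.128/26 (45 hosts, 62 usable); 192.168.59.192/26 (38 hosts, 62 usable)


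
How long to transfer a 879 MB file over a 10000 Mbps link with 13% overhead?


Effective throughput = 10000 * (1 - 13/100) = 8700 Mbps
File size in Mb = 879 * 8 = 7032 Mb
Time = 7032 / 8700
Time = 0.8083 seconds


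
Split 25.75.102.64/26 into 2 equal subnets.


New prefix = 26 + 1 = 27
Each subnet has 32 addresses
  25.75.102.64/27
  25.75.102.96/27
Subnets: 25.75.102.64/27, 25.75.102.96/27


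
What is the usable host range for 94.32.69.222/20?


Network: 94.32.64.0
Broadcast: 94.32.79.255
First usable = network + 1
Last usable = broadcast - 1
Range: 94.32.64.1 to 94.32.79.254


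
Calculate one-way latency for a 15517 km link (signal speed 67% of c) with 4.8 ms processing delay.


Speed = 0.67 * 3e5 km/s = 201000 km/s
Propagation delay = 15517 / 201000 = 0.0772 s = 77.199 ms
Processing delay = 4.8 ms
Total one-way latency = 81.999 ms


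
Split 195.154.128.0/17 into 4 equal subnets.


New prefix = 17 + 2 = 19
Each subnet has 8192 addresses
  195.154.128.0/19
  195.154.160.0/19
  195.154.192.0/19
  195.154.224.0/19
Subnets: 195.154.128.0/19, 195.154.160.0/19, 195.154.192.0/19, 195.154.224.0/19


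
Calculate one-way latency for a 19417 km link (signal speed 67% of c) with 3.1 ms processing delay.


Speed = 0.67 * 3e5 km/s = 201000 km/s
Propagation delay = 19417 / 201000 = 0.0966 s = 96.602 ms
Processing delay = 3.1 ms
Total one-way latency = 99.702 ms


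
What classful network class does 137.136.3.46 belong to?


First octet: 137
Binary: 10001001
10xxxxxx -> Class B (128-191)
Class B, default mask 255.255.0.0 (/16)


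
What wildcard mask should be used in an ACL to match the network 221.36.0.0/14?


Subnet mask: 255.252.0.0
Wildcard = 255.255.255.255 - subnet mask
255 - 255 = 0
255 - 252 = 3
255 - 0 = 255
255 - 0 = 255
Wildcard: 0.3.255.255


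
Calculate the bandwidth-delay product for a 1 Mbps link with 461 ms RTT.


BDP = bandwidth * RTT
= 1 Mbps * 461 ms
= 1 * 1e6 * 461 / 1000 bits
= 461000 bits
= 57625 bytes
= 56.2744 KB
BDP = 461000 bits (57625 bytes)


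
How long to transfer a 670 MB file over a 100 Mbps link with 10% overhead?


Effective throughput = 100 * (1 - 10/100) = 90 Mbps
File size in Mb = 670 * 8 = 5360 Mb
Time = 5360 / 90
Time = 59.5556 seconds


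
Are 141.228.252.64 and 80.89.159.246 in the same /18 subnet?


Mask: 255.255.192.0
141.228.252.64 AND mask = 141.228.192.0
80.89.159.246 AND mask = 80.89.128.0
No, different subnets (141.228.192.0 vs 80.89.128.0)


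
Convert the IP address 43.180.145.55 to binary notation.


43 = 00101011
180 = 10110100
145 = 10010001
55 = 00110111
Binary: 00101011.10110100.10010001.00110111


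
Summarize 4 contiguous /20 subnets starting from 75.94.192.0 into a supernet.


Original prefix: /20
Number of subnets: 4 = 2^2
New prefix = 20 - 2 = 18
Supernet: 75.94.192.0/18


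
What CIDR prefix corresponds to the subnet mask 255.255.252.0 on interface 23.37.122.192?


Binary: 11111111.11111111.11111100.00000000
Count leading 1s
Prefix: /22


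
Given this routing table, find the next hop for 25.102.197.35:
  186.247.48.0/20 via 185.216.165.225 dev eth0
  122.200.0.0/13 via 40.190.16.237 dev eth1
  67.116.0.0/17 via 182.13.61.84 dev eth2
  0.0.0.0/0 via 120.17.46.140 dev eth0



Longest prefix match for 25.102.197.35:
  /20 186.247.48.0: no
  /13 122.200.0.0: no
  /17 67.116.0.0: no
  /0 0.0.0.0: MATCH
Selected: next-hop 120.17.46.140 via eth0 (matched /0)


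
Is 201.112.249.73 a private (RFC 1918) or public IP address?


RFC 1918 private ranges:
  10.0.0.0/8 (10.0.0.0 - 10.255.255.255)
  172.16.0.0/12 (172.16.0.0 - 172.31.255.255)
  192.168.0.0/16 (192.168.0.0 - 192.168.255.255)
Public (not in any RFC 1918 range)


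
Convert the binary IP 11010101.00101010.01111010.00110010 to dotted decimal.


11010101 = 213
00101010 = 42
01111010 = 122
00110010 = 50
IP: 213.42.122.50


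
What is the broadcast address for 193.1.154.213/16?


Network: 193.1.0.0/16
Host bits = 16
Set all host bits to 1:
Broadcast: 193.1.255.255


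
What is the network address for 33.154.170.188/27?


IP:   00100001.10011010.10101010.10111100
Mask: 11111111.11111111.11111111.11100000
AND operation:
Net:  00100001.10011010.10101010.10100000
Network: 33.154.170.160/27


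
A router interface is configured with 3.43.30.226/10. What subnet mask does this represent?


/10 means 10 network bits, 22 host bits
Binary: 11111111110000000000000000000000
Mask: 255.192.0.0


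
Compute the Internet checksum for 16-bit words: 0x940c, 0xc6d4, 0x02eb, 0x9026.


Sum all words (with carry folding):
+ 0x940c = 0x940c
+ 0xc6d4 = 0x5ae1
+ 0x02eb = 0x5dcc
+ 0x9026 = 0xedf2
One's complement: ~0xedf2
Checksum = 0x120d


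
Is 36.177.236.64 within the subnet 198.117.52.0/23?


Subnet network: 198.117.52.0
Test IP AND mask: 36.177.236.0
No, 36.177.236.64 is not in 198.117.52.0/23


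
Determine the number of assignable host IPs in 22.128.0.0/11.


Host bits = 32 - 11 = 21
Total addresses = 2^21 = 2097152
Usable = total - 2 (network and broadcast)
Usable hosts: 2097150


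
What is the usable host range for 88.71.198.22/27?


Network: 88.71.198.0
Broadcast: 88.71.198.31
First usable = network + 1
Last usable = broadcast - 1
Range: 88.71.198.1 to 88.71.198.30


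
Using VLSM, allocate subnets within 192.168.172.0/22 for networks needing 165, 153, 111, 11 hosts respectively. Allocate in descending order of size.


165 hosts -> /24 (254 usable): 192.168.172.0/24
153 hosts -> /24 (254 usable): 192.168.173.0/24
111 hosts -> /25 (126 usable): 192.168.174.0/25
11 hosts -> /28 (14 usable): 192.168.174.128/28
Allocation: 192.168.172.0/24 (165 hosts, 254 usable); 192.168.173.0/24 (153 hosts, 254 usable); 192.168.174.0/25 (111 hosts, 126 usable); 192.168.174.128/28 (11 hosts, 14 usable)


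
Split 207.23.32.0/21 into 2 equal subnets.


New prefix = 21 + 1 = 22
Each subnet has 1024 addresses
  207.23.32.0/22
  207.23.36.0/22
Subnets: 207.23.32.0/22, 207.23.36.0/22


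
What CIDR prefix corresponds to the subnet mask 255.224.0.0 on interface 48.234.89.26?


Binary: 11111111.11100000.00000000.00000000
Count leading 1s
Prefix: /11


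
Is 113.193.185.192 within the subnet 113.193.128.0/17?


Subnet network: 113.193.128.0
Test IP AND mask: 113.193.128.0
Yes, 113.193.185.192 is in 113.193.128.0/17


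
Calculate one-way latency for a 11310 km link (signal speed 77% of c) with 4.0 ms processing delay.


Speed = 0.77 * 3e5 km/s = 231000 km/s
Propagation delay = 11310 / 231000 = 0.049 s = 48.961 ms
Processing delay = 4.0 ms
Total one-way latency = 52.961 ms


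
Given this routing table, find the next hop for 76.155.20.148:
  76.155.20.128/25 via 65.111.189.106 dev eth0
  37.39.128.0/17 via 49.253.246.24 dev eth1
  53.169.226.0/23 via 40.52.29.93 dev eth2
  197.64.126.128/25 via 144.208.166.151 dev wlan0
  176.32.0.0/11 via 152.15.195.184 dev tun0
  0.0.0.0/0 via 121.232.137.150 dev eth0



Longest prefix match for 76.155.20.148:
  /25 76.155.20.128: MATCH
  /17 37.39.128.0: no
  /23 53.169.226.0: no
  /25 197.64.126.128: no
  /11 176.32.0.0: no
  /0 0.0.0.0: MATCH
Selected: next-hop 65.111.189.106 via eth0 (matched /25)


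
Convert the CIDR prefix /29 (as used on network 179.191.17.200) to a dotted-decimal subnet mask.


/29 means 29 network bits, 3 host bits
Binary: 11111111111111111111111111111000
Mask: 255.255.255.248


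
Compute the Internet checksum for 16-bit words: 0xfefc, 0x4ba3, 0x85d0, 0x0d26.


Sum all words (with carry folding):
+ 0xfefc = 0xfefc
+ 0x4ba3 = 0x4aa0
+ 0x85d0 = 0xd070
+ 0x0d26 = 0xdd96
One's complement: ~0xdd96
Checksum = 0x2269


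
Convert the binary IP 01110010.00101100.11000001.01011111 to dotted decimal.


01110010 = 114
00101100 = 44
11000001 = 193
01011111 = 95
IP: 114.44.193.95


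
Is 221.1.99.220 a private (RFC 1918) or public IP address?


RFC 1918 private ranges:
  10.0.0.0/8 (10.0.0.0 - 10.255.255.255)
  172.16.0.0/12 (172.16.0.0 - 172.31.255.255)
  192.168.0.0/16 (192.168.0.0 - 192.168.255.255)
Public (not in any RFC 1918 range)


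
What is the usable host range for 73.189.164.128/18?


Network: 73.189.128.0
Broadcast: 73.189.191.255
First usable = network + 1
Last usable = broadcast - 1
Range: 73.189.128.1 to 73.189.191.254


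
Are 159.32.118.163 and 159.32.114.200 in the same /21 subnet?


Mask: 255.255.248.0
159.32.118.163 AND mask = 159.32.112.0
159.32.114.200 AND mask = 159.32.112.0
Yes, same subnet (159.32.112.0)


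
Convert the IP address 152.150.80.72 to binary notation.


152 = 10011000
150 = 10010110
80 = 01010000
72 = 01001000
Binary: 10011000.10010110.01010000.01001000


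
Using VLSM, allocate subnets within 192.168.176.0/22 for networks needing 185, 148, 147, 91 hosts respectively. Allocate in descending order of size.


185 hosts -> /24 (254 usable): 192.168.176.0/24
148 hosts -> /24 (254 usable): 192.168.177.0/24
147 hosts -> /24 (254 usable): 192.168.178.0/24
91 hosts -> /25 (126 usable): 192.168.179.0/25
Allocation: 192.168.176.0/24 (185 hosts, 254 usable); 192.168.177.0/24 (148 hosts, 254 usable); 192.168.178.0/24 (147 hosts, 254 usable); 192.168.179.0/25 (91 hosts, 126 usable)


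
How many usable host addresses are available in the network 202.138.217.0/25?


Host bits = 32 - 25 = 7
Total addresses = 2^7 = 128
Usable = total - 2 (network and broadcast)
Usable hosts: 126


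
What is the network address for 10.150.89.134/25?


IP:   00001010.10010110.01011001.10000110
Mask: 11111111.11111111.11111111.10000000
AND operation:
Net:  00001010.10010110.01011001.10000000
Network: 10.150.89.128/25


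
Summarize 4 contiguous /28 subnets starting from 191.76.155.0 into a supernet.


Original prefix: /28
Number of subnets: 4 = 2^2
New prefix = 28 - 2 = 26
Supernet: 191.76.155.0/26


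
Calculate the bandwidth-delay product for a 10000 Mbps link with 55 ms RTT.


BDP = bandwidth * RTT
= 10000 Mbps * 55 ms
= 10000 * 1e6 * 55 / 1000 bits
= 550000000 bits
= 68750000 bytes
= 67138.6719 KB
BDP = 550000000 bits (68750000 bytes)


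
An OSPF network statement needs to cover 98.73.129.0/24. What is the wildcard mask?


Subnet mask: 255.255.255.0
Wildcard = 255.255.255.255 - subnet mask
255 - 255 = 0
255 - 255 = 0
255 - 255 = 0
255 - 0 = 255
Wildcard: 0.0.0.255


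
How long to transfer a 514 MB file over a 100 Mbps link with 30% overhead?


Effective throughput = 100 * (1 - 30/100) = 70 Mbps
File size in Mb = 514 * 8 = 4112 Mb
Time = 4112 / 70
Time = 58.7429 seconds


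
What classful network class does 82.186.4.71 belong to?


First octet: 82
Binary: 01010010
0xxxxxxx -> Class A (1-126)
Class A, default mask 255.0.0.0 (/8)


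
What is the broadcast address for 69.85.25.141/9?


Network: 69.0.0.0/9
Host bits = 23
Set all host bits to 1:
Broadcast: 69.127.255.255


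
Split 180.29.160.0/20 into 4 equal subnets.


New prefix = 20 + 2 = 22
Each subnet has 1024 addresses
  180.29.160.0/22
  180.29.164.0/22
  180.29.168.0/22
  180.29.172.0/22
Subnets: 180.29.160.0/22, 180.29.164.0/22, 180.29.168.0/22, 180.29.172.0/22


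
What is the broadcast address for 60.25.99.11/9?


Network: 60.0.0.0/9
Host bits = 23
Set all host bits to 1:
Broadcast: 60.127.255.255


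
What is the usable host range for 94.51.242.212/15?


Network: 94.50.0.0
Broadcast: 94.51.255.255
First usable = network + 1
Last usable = broadcast - 1
Range: 94.50.0.1 to 94.51.255.254


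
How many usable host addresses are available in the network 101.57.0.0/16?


Host bits = 32 - 16 = 16
Total addresses = 2^16 = 65536
Usable = total - 2 (network and broadcast)
Usable hosts: 65534


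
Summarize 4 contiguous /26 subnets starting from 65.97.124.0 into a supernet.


Original prefix: /26
Number of subnets: 4 = 2^2
New prefix = 26 - 2 = 24
Supernet: 65.97.124.0/24


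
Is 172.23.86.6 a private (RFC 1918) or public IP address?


RFC 1918 private ranges:
  10.0.0.0/8 (10.0.0.0 - 10.255.255.255)
  172.16.0.0/12 (172.16.0.0 - 172.31.255.255)
  192.168.0.0/16 (192.168.0.0 - 192.168.255.255)
Private (in 172.16.0.0/12)


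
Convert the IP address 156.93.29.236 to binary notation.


156 = 10011100
93 = 01011101
29 = 00011101
236 = 11101100
Binary: 10011100.01011101.00011101.11101100


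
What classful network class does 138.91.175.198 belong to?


First octet: 138
Binary: 10001010
10xxxxxx -> Class B (128-191)
Class B, default mask 255.255.0.0 (/16)


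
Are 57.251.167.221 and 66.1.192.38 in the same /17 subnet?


Mask: 255.255.128.0
57.251.167.221 AND mask = 57.251.128.0
66.1.192.38 AND mask = 66.1.128.0
No, different subnets (57.251.128.0 vs 66.1.128.0)


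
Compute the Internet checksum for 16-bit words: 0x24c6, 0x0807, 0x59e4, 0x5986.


Sum all words (with carry folding):
+ 0x24c6 = 0x24c6
+ 0x0807 = 0x2ccd
+ 0x59e4 = 0x86b1
+ 0x5986 = 0xe037
One's complement: ~0xe037
Checksum = 0x1fc8


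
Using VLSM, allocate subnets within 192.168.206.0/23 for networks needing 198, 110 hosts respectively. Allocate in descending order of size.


198 hosts -> /24 (254 usable): 192.168.206.0/24
110 hosts -> /25 (126 usable): 192.168.207.0/25
Allocation: 192.168.206.0/24 (198 hosts, 254 usable); 192.168.207.0/25 (110 hosts, 126 usable)


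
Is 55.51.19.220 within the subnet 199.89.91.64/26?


Subnet network: 199.89.91.64
Test IP AND mask: 55.51.19.192
No, 55.51.19.220 is not in 199.89.91.64/26


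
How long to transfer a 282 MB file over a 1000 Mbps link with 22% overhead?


Effective throughput = 1000 * (1 - 22/100) = 780 Mbps
File size in Mb = 282 * 8 = 2256 Mb
Time = 2256 / 780
Time = 2.8923 seconds


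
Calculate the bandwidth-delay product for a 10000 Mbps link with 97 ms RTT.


BDP = bandwidth * RTT
= 10000 Mbps * 97 ms
= 10000 * 1e6 * 97 / 1000 bits
= 970000000 bits
= 121250000 bytes
= 118408.2031 KB
BDP = 970000000 bits (121250000 bytes)


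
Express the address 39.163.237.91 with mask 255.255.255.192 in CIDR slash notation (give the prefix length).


Binary: 11111111.11111111.11111111.11000000
Count leading 1s
Prefix: /26


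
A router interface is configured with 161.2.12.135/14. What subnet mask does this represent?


/14 means 14 network bits, 18 host bits
Binary: 11111111111111000000000000000000
Mask: 255.252.0.0


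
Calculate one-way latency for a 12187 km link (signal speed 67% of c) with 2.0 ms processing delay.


Speed = 0.67 * 3e5 km/s = 201000 km/s
Propagation delay = 12187 / 201000 = 0.0606 s = 60.6318 ms
Processing delay = 2.0 ms
Total one-way latency = 62.6318 ms


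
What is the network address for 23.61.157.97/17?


IP:   00010111.00111101.10011101.01100001
Mask: 11111111.11111111.10000000.00000000
AND operation:
Net:  00010111.00111101.10000000.00000000
Network: 23.61.128.0/17


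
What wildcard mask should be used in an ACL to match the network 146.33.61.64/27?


Subnet mask: 255.255.255.224
Wildcard = 255.255.255.255 - subnet mask
255 - 255 = 0
255 - 255 = 0
255 - 255 = 0
255 - 224 = 31
Wildcard: 0.0.0.31


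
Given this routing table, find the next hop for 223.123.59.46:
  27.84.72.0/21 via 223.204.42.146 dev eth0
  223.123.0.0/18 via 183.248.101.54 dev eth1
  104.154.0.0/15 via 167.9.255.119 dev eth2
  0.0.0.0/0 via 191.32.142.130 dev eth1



Longest prefix match for 223.123.59.46:
  /21 27.84.72.0: no
  /18 223.123.0.0: MATCH
  /15 104.154.0.0: no
  /0 0.0.0.0: MATCH
Selected: next-hop 183.248.101.54 via eth1 (matched /18)


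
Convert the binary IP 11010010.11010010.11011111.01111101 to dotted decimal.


11010010 = 210
11010010 = 210
11011111 = 223
01111101 = 125
IP: 210.210.223.125


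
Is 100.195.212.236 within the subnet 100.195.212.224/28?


Subnet network: 100.195.212.224
Test IP AND mask: 100.195.212.224
Yes, 100.195.212.236 is in 100.195.212.224/28


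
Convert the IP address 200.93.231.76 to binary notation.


200 = 11001000
93 = 01011101
231 = 11100111
76 = 01001100
Binary: 11001000.01011101.11100111.01001100


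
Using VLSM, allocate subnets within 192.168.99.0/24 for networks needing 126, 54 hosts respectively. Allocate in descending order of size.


126 hosts -> /25 (126 usable): 192.168.99.0/25
54 hosts -> /26 (62 usable): 192.168.99.128/26
Allocation: 192.168.99.0/25 (126 hosts, 126 usable); 192.168.99.128/26 (54 hosts, 62 usable)


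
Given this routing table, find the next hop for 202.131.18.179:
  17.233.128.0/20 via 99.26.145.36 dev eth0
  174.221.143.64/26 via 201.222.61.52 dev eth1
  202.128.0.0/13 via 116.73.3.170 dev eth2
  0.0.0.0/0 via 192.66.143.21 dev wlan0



Longest prefix match for 202.131.18.179:
  /20 17.233.128.0: no
  /26 174.221.143.64: no
  /13 202.128.0.0: MATCH
  /0 0.0.0.0: MATCH
Selected: next-hop 116.73.3.170 via eth2 (matched /13)


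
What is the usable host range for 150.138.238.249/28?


Network: 150.138.238.240
Broadcast: 150.138.238.255
First usable = network + 1
Last usable = broadcast - 1
Range: 150.138.238.241 to 150.138.238.254


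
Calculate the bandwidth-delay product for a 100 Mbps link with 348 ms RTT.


BDP = bandwidth * RTT
= 100 Mbps * 348 ms
= 100 * 1e6 * 348 / 1000 bits
= 34800000 bits
= 4350000 bytes
= 4248.0469 KB
BDP = 34800000 bits (4350000 bytes)


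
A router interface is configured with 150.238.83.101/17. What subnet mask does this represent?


/17 means 17 network bits, 15 host bits
Binary: 11111111111111111000000000000000
Mask: 255.255.128.0


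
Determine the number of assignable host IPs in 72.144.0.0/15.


Host bits = 32 - 15 = 17
Total addresses = 2^17 = 131072
Usable = total - 2 (network and broadcast)
Usable hosts: 131070


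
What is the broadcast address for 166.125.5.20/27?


Network: 166.125.5.0/27
Host bits = 5
Set all host bits to 1:
Broadcast: 166.125.5.31


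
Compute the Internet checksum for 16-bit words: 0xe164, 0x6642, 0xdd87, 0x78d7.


Sum all words (with carry folding):
+ 0xe164 = 0xe164
+ 0x6642 = 0x47a7
+ 0xdd87 = 0x252f
+ 0x78d7 = 0x9e06
One's complement: ~0x9e06
Checksum = 0x61f9


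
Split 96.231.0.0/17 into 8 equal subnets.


New prefix = 17 + 3 = 20
Each subnet has 4096 addresses
  96.231.0.0/20
  96.231.16.0/20
  96.231.32.0/20
  96.231.48.0/20
  96.231.64.0/20
  96.231.80.0/20
  96.231.96.0/20
  96.231.112.0/20
Subnets: 96.231.0.0/20, 96.231.16.0/20, 96.231.32.0/20, 96.231.48.0/20, 96.231.64.0/20, 96.231.80.0/20, 96.231.96.0/20, 96.231.112.0/20


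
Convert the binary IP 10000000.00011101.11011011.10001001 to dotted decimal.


10000000 = 128
00011101 = 29
11011011 = 219
10001001 = 137
IP: 128.29.219.137


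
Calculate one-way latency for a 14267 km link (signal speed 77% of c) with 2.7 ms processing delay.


Speed = 0.77 * 3e5 km/s = 231000 km/s
Propagation delay = 14267 / 231000 = 0.0618 s = 61.7619 ms
Processing delay = 2.7 ms
Total one-way latency = 64.4619 ms


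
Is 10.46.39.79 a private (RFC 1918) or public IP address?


RFC 1918 private ranges:
  10.0.0.0/8 (10.0.0.0 - 10.255.255.255)
  172.16.0.0/12 (172.16.0.0 - 172.31.255.255)
  192.168.0.0/16 (192.168.0.0 - 192.168.255.255)
Private (in 10.0.0.0/8)


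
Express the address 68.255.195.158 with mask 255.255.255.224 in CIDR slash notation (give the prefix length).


Binary: 11111111.11111111.11111111.11100000
Count leading 1s
Prefix: /27


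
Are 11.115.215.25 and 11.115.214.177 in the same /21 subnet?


Mask: 255.255.248.0
11.115.215.25 AND mask = 11.115.208.0
11.115.214.177 AND mask = 11.115.208.0
Yes, same subnet (11.115.208.0)


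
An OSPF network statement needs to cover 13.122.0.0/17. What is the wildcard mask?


Subnet mask: 255.255.128.0
Wildcard = 255.255.255.255 - subnet mask
255 - 255 = 0
255 - 255 = 0
255 - 128 = 127
255 - 0 = 255
Wildcard: 0.0.127.255


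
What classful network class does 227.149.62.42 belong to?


First octet: 227
Binary: 11100011
1110xxxx -> Class D (224-239)
Class D (multicast), default mask N/A


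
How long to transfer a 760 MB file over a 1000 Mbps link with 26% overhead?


Effective throughput = 1000 * (1 - 26/100) = 740 Mbps
File size in Mb = 760 * 8 = 6080 Mb
Time = 6080 / 740
Time = 8.2162 seconds


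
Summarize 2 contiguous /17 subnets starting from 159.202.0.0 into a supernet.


Original prefix: /17
Number of subnets: 2 = 2^1
New prefix = 17 - 1 = 16
Supernet: 159.202.0.0/16


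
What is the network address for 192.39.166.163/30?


IP:   11000000.00100111.10100110.10100011
Mask: 11111111.11111111.11111111.11111100
AND operation:
Net:  11000000.00100111.10100110.10100000
Network: 192.39.166.160/30


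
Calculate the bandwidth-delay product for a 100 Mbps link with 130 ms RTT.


BDP = bandwidth * RTT
= 100 Mbps * 130 ms
= 100 * 1e6 * 130 / 1000 bits
= 13000000 bits
= 1625000 bytes
= 1586.9141 KB
BDP = 13000000 bits (1625000 bytes)


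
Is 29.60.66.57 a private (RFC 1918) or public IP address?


RFC 1918 private ranges:
  10.0.0.0/8 (10.0.0.0 - 10.255.255.255)
  172.16.0.0/12 (172.16.0.0 - 172.31.255.255)
  192.168.0.0/16 (192.168.0.0 - 192.168.255.255)
Public (not in any RFC 1918 range)


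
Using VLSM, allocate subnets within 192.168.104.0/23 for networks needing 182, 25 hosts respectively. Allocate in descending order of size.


182 hosts -> /24 (254 usable): 192.168.104.0/24
25 hosts -> /27 (30 usable): 192.168.105.0/27
Allocation: 192.168.104.0/24 (182 hosts, 254 usable); 192.168.105.0/27 (25 hosts, 30 usable)


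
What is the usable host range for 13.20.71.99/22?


Network: 13.20.68.0
Broadcast: 13.20.71.255
First usable = network + 1
Last usable = broadcast - 1
Range: 13.20.68.1 to 13.20.71.254


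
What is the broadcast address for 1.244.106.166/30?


Network: 1.244.106.164/30
Host bits = 2
Set all host bits to 1:
Broadcast: 1.244.106.167


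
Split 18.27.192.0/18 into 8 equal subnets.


New prefix = 18 + 3 = 21
Each subnet has 2048 addresses
  18.27.192.0/21
  18.27.200.0/21
  18.27.208.0/21
  18.27.216.0/21
  18.27.224.0/21
  18.27.232.0/21
  18.27.240.0/21
  18.27.248.0/21
Subnets: 18.27.192.0/21, 18.27.200.0/21, 18.27.208.0/21, 18.27.216.0/21, 18.27.224.0/21, 18.27.232.0/21, 18.27.240.0/21, 18.27.248.0/21


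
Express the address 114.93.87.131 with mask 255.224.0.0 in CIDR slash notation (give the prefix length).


Binary: 11111111.11100000.00000000.00000000
Count leading 1s
Prefix: /11


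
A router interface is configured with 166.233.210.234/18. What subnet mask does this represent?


/18 means 18 network bits, 14 host bits
Binary: 11111111111111111100000000000000
Mask: 255.255.192.0


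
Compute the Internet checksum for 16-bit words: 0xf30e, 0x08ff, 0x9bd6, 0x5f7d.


Sum all words (with carry folding):
+ 0xf30e = 0xf30e
+ 0x08ff = 0xfc0d
+ 0x9bd6 = 0x97e4
+ 0x5f7d = 0xf761
One's complement: ~0xf761
Checksum = 0x089e


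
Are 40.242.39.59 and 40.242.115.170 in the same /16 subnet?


Mask: 255.255.0.0
40.242.39.59 AND mask = 40.242.0.0
40.242.115.170 AND mask = 40.242.0.0
Yes, same subnet (40.242.0.0)


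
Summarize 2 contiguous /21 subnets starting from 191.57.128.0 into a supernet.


Original prefix: /21
Number of subnets: 2 = 2^1
New prefix = 21 - 1 = 20
Supernet: 191.57.128.0/20


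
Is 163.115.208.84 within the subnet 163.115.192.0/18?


Subnet network: 163.115.192.0
Test IP AND mask: 163.115.192.0
Yes, 163.115.208.84 is in 163.115.192.0/18


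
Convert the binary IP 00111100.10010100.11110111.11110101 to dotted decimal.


00111100 = 60
10010100 = 148
11110111 = 247
11110101 = 245
IP: 60.148.247.245


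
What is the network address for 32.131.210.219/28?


IP:   00100000.10000011.11010010.11011011
Mask: 11111111.11111111.11111111.11110000
AND operation:
Net:  00100000.10000011.11010010.11010000
Network: 32.131.210.208/28


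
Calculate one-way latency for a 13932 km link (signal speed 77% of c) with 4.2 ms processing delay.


Speed = 0.77 * 3e5 km/s = 231000 km/s
Propagation delay = 13932 / 231000 = 0.0603 s = 60.3117 ms
Processing delay = 4.2 ms
Total one-way latency = 64.5117 ms


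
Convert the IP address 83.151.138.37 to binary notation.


83 = 01010011
151 = 10010111
138 = 10001010
37 = 00100101
Binary: 01010011.10010111.10001010.00100101


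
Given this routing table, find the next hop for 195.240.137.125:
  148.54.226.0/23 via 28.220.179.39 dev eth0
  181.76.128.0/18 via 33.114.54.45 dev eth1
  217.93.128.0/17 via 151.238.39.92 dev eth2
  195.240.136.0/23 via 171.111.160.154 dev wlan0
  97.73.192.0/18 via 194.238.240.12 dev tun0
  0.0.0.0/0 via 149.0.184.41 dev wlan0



Longest prefix match for 195.240.137.125:
  /23 148.54.226.0: no
  /18 181.76.128.0: no
  /17 217.93.128.0: no
  /23 195.240.136.0: MATCH
  /18 97.73.192.0: no
  /0 0.0.0.0: MATCH
Selected: next-hop 171.111.160.154 via wlan0 (matched /23)


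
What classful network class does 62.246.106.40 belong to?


First octet: 62
Binary: 00111110
0xxxxxxx -> Class A (1-126)
Class A, default mask 255.0.0.0 (/8)


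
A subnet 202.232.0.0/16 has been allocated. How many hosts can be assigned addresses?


Host bits = 32 - 16 = 16
Total addresses = 2^16 = 65536
Usable = total - 2 (network and broadcast)
Usable hosts: 65534


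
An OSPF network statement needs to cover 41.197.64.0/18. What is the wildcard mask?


Subnet mask: 255.255.192.0
Wildcard = 255.255.255.255 - subnet mask
255 - 255 = 0
255 - 255 = 0
255 - 192 = 63
255 - 0 = 255
Wildcard: 0.0.63.255


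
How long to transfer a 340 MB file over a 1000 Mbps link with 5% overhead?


Effective throughput = 1000 * (1 - 5/100) = 950 Mbps
File size in Mb = 340 * 8 = 2720 Mb
Time = 2720 / 950
Time = 2.8632 seconds


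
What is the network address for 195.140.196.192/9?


IP:   11000011.10001100.11000100.11000000
Mask: 11111111.10000000.00000000.00000000
AND operation:
Net:  11000011.10000000.00000000.00000000
Network: 195.128.0.0/9


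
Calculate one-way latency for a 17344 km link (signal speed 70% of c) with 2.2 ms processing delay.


Speed = 0.7 * 3e5 km/s = 210000 km/s
Propagation delay = 17344 / 210000 = 0.0826 s = 82.5905 ms
Processing delay = 2.2 ms
Total one-way latency = 84.7905 ms


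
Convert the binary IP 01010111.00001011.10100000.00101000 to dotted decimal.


01010111 = 87
00001011 = 11
10100000 = 160
00101000 = 40
IP: 87.11.160.40


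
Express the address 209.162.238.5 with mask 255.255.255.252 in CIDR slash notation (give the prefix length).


Binary: 11111111.11111111.11111111.11111100
Count leading 1s
Prefix: /30


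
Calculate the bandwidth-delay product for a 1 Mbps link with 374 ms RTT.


BDP = bandwidth * RTT
= 1 Mbps * 374 ms
= 1 * 1e6 * 374 / 1000 bits
= 374000 bits
= 46750 bytes
= 45.6543 KB
BDP = 374000 bits (46750 bytes)


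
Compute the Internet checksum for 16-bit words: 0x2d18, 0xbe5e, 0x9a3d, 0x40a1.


Sum all words (with carry folding):
+ 0x2d18 = 0x2d18
+ 0xbe5e = 0xeb76
+ 0x9a3d = 0x85b4
+ 0x40a1 = 0xc655
One's complement: ~0xc655
Checksum = 0x39aa


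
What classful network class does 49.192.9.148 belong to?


First octet: 49
Binary: 00110001
0xxxxxxx -> Class A (1-126)
Class A, default mask 255.0.0.0 (/8)


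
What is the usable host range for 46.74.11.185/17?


Network: 46.74.0.0
Broadcast: 46.74.127.255
First usable = network + 1
Last usable = broadcast - 1
Range: 46.74.0.1 to 46.74.127.254


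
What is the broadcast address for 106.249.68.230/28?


Network: 106.249.68.224/28
Host bits = 4
Set all host bits to 1:
Broadcast: 106.249.68.239


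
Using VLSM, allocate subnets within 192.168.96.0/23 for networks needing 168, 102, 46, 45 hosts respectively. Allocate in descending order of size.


168 hosts -> /24 (254 usable): 192.168.96.0/24
102 hosts -> /25 (126 usable): 192.168.97.0/25
46 hosts -> /26 (62 usable): 192.168.97.128/26
45 hosts -> /26 (62 usable): 192.168.97.192/26
Allocation: 192.168.96.0/24 (168 hosts, 254 usable); 192.168.97.0/25 (102 hosts, 126 usable); 192.168.97.128/26 (46 hosts, 62 usable); 192.168.97.192/26 (45 hosts, 62 usable)
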